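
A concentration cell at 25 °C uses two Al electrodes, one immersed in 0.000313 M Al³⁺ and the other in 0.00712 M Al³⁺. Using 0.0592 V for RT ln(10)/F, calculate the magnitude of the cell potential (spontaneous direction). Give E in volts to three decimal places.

+0.027 V

For a concentration cell E°cell = 0. The 0.00712 M side is the cathode (reduction is favoured where [Al³⁺] is higher).
With n = 3, E = −(0.0592/3) log([Al³⁺]ₐₙ/[Al³⁺]꜀ₐₜ) = −(0.0592/3) log(0.000313/0.00712) = −(0.0592/3)(-1.357) = +0.027 V.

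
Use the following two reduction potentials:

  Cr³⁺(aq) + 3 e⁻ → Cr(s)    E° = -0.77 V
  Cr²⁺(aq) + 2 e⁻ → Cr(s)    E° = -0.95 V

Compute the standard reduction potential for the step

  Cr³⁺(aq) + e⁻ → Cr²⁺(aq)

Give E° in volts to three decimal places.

-0.410 V

Sequential free energies add, so n₃E°₃ = n₁E°₁ + n₂E°₂.
With n₃ = 3, and the known step contributing 2×(-0.95) V, the unknown satisfies 1·E° = 3×(-0.77) − 2×(-0.95) = -0.410.
E° = -0.410 / 1 = -0.410 V.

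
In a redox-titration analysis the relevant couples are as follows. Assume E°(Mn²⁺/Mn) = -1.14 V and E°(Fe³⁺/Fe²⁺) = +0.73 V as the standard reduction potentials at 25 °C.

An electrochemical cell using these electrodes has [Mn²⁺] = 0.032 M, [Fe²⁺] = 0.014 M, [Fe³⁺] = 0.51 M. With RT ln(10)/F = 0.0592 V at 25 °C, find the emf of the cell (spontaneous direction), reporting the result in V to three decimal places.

Fe³⁺/Fe²⁺ is the cathode (higher E°), Mn²⁺/Mn the anode: E°cell = +0.73 − (-1.14) = +1.87 V, n = 2.
Overall: 2 Fe³⁺(aq) + Mn(s) → 2 Fe²⁺(aq) + Mn²⁺(aq)
Q = [Fe²⁺]^2·[Mn²⁺] / ([Fe³⁺]^2); log Q = -4.618.
E = E° − (0.0592/n) log Q = +1.87 − (0.0592/2)(-4.618) = +2.007 V.

+2.007 V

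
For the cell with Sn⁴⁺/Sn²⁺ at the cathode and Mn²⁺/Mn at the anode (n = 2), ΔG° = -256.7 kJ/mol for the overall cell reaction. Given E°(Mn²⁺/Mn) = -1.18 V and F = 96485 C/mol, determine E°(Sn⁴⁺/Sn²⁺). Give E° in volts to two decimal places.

E°cell = −ΔG°/(nF) = −(-256.7×10³)/((2)(96485)) = +1.330 V.
Since Sn⁴⁺/Sn²⁺ is the cathode and Mn²⁺/Mn the anode, E°cell = E°(Sn⁴⁺/Sn²⁺) − E°(Mn²⁺/Mn).
So E°(Sn⁴⁺/Sn²⁺) = E°cell + E°(Mn²⁺/Mn) = +1.330 + (-1.18) = +0.15 V.

+0.15 V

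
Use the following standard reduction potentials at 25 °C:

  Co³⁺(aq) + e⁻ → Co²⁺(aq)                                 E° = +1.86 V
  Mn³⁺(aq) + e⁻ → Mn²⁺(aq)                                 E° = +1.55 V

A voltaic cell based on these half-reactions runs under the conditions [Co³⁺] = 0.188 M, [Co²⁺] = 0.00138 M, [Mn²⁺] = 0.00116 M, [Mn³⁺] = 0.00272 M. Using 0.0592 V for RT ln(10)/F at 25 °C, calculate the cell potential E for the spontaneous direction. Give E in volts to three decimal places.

Co³⁺/Co²⁺ is the cathode (higher E°), Mn³⁺/Mn²⁺ the anode: E°cell = +1.86 − (+1.55) = +0.31 V, n = 1.
Overall: Co³⁺(aq) + Mn²⁺(aq) → Co²⁺(aq) + Mn³⁺(aq)
Q = [Co²⁺]·[Mn³⁺] / ([Co³⁺]·[Mn²⁺]); log Q = -1.764.
E = E° − (0.0592/n) log Q = +0.31 − (0.0592/1)(-1.764) = +0.414 V.

+0.414 V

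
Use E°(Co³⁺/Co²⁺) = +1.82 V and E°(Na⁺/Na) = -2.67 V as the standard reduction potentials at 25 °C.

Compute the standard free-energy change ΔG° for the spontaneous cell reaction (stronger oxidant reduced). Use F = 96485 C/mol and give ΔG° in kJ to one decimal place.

Co³⁺/Co²⁺ (E° = +1.82 V) is the cathode; Na⁺/Na (E° = -2.67 V) is the anode, so E°cell = +4.49 V.
Balancing electrons gives n = 1 (lcm of 1 and 1).
ΔG° = −nFE° = −(1)(96485)(+4.49) = -433,218 J = -433.2 kJ.

-433.2 kJ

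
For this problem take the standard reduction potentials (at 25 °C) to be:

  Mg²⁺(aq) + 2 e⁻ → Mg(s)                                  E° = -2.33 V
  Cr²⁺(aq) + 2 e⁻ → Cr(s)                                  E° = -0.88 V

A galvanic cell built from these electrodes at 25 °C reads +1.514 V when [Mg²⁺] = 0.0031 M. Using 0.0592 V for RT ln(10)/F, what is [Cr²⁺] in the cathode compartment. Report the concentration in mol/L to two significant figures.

0.45 M

Cr²⁺/Cr is the cathode, Mg²⁺/Mg the anode: E°cell = +1.45 V, n = 2.
Overall reaction: Cr²⁺(aq) + Mg(s) → Cr(s) + Mg²⁺(aq); Q = [Mg²⁺]^1/[Cr²⁺]^1.
From E = E° − (0.0592/n) log Q: log Q = (E° − E)·n/0.0592 = (+1.45 − (+1.514))·2/0.0592 = -2.1622.
So 1·log[Cr²⁺] = 1·log(0.0031) − log Q = -2.5086 − (-2.1622) = -0.3464; [Cr²⁺] = 10^(-0.3464) ≈ 0.45 M.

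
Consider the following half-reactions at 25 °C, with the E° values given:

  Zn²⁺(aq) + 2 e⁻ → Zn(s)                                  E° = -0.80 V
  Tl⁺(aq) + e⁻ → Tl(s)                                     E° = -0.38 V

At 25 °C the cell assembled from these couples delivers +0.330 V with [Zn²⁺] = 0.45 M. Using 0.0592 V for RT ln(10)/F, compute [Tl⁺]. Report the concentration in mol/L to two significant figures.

Tl⁺/Tl is the cathode, Zn²⁺/Zn the anode: E°cell = +0.42 V, n = 2.
Overall reaction: 2 Tl⁺(aq) + Zn(s) → 2 Tl(s) + Zn²⁺(aq); Q = [Zn²⁺]^1/[Tl⁺]^2.
From E = E° − (0.0592/n) log Q: log Q = (E° − E)·n/0.0592 = (+0.42 − (+0.330))·2/0.0592 = 3.0405.
So 2·log[Tl⁺] = 1·log(0.45) − log Q = -0.3468 − (3.0405) = -3.3873; log[Tl⁺] = -3.3873 / 2 = -1.6937; [Tl⁺] = 10^(-1.6937) ≈ 0.020 M.

0.020 M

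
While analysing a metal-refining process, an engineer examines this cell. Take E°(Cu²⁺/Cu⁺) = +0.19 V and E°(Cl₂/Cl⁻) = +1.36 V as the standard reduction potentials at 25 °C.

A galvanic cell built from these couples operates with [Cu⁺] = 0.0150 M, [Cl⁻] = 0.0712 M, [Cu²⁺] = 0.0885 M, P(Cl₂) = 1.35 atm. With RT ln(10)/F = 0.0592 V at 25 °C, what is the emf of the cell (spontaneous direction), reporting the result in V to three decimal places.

Cl₂/Cl⁻ is the cathode (higher E°), Cu²⁺/Cu⁺ the anode: E°cell = +1.36 − (+0.19) = +1.17 V, n = 2.
Overall: Cl₂(g) + 2 Cu⁺(aq) → 2 Cl⁻(aq) + 2 Cu²⁺(aq)
Q = [Cl⁻]^2·[Cu²⁺]^2 / (P(Cl₂)·[Cu⁺]^2); log Q = -0.884.
E = E° − (0.0592/n) log Q = +1.17 − (0.0592/2)(-0.884) = +1.196 V.

+1.196 V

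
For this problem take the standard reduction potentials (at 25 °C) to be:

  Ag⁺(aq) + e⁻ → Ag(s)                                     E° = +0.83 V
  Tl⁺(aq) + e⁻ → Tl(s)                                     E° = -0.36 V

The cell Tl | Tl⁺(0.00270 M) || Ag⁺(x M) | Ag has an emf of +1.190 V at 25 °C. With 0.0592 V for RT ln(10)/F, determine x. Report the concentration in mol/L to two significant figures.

0.0027 M

Ag⁺/Ag is the cathode, Tl⁺/Tl the anode: E°cell = +1.19 V, n = 1.
Overall reaction: Ag⁺(aq) + Tl(s) → Ag(s) + Tl⁺(aq); Q = [Tl⁺]^1/[Ag⁺]^1.
From E = E° − (0.0592/n) log Q: log Q = (E° − E)·n/0.0592 = (+1.19 − (+1.190))·1/0.0592 = 0.0000.
So 1·log[Ag⁺] = 1·log(0.0027) − log Q = -2.5686 − (0.0000) = -2.5686; [Ag⁺] = 10^(-2.5686) ≈ 0.0027 M.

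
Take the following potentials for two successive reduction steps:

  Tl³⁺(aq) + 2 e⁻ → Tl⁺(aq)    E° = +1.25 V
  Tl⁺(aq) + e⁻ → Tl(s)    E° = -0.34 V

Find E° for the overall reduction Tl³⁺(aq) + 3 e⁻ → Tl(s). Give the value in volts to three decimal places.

+0.720 V

Since ΔG° = −nFE° is additive over sequential reductions, n₃E°₃ = n₁E°₁ + n₂E°₂.
E°₃ = (2×+1.25 + 1×-0.34) / 3 = (+2.160) / 3 = +0.720 V.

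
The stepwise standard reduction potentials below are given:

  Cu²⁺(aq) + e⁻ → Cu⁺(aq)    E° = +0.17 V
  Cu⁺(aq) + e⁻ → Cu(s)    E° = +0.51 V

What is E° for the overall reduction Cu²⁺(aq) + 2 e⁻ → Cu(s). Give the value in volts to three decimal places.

+0.340 V

Since ΔG° = −nFE° is additive over sequential reductions, n₃E°₃ = n₁E°₁ + n₂E°₂.
E°₃ = (1×+0.17 + 1×+0.51) / 2 = (+0.680) / 2 = +0.340 V.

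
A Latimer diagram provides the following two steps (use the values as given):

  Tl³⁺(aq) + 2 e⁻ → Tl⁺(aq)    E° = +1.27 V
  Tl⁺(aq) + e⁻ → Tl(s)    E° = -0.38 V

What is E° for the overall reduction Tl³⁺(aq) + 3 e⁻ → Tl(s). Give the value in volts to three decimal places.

Standard free energies of sequential steps add: ΔG°₃ = ΔG°₁ + ΔG°₂, so n₃E°₃ = n₁E°₁ + n₂E°₂.
E°₃ = (2×+1.27 + 1×-0.38) / 3 = (+2.160) / 3 = +0.720 V.

+0.720 V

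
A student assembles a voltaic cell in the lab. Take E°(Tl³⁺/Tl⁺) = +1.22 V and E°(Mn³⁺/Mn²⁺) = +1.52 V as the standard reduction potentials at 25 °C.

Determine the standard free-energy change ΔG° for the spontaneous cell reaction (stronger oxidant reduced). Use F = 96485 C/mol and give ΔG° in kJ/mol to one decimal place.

-57.9 kJ/mol

Mn³⁺/Mn²⁺ (E° = +1.52 V) is the cathode; Tl³⁺/Tl⁺ (E° = +1.22 V) is the anode, so E°cell = +0.30 V.
Balancing electrons gives n = 2 (lcm of 1 and 2).
ΔG° = −nFE° = −(2)(96485)(+0.30) = -57,891 J = -57.9 kJ/mol.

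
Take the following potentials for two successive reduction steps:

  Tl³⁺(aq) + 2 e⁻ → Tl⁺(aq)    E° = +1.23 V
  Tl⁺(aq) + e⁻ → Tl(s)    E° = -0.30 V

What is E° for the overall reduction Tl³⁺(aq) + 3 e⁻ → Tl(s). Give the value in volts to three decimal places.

Adding the free-energy changes (−nFE°) of the two steps gives −n₃FE°₃ = −n₁FE°₁ − n₂FE°₂.
E°₃ = (2×+1.23 + 1×-0.30) / 3 = (+2.160) / 3 = +0.720 V.

+0.720 V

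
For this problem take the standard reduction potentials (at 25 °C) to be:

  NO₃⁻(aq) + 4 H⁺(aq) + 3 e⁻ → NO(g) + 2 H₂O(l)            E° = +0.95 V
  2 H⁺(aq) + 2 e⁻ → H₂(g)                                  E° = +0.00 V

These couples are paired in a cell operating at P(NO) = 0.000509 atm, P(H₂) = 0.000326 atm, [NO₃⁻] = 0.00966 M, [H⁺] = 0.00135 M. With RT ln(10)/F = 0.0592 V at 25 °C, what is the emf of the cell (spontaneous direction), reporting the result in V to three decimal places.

NO₃⁻/NO is the cathode (higher E°), H⁺/H₂ the anode: E°cell = +0.95 − (+0.00) = +0.95 V, n = 6.
Overall: 2 NO₃⁻(aq) + 2 H⁺(aq) + 3 H₂(g) → 2 NO(g) + 4 H₂O(l)
Q = P(NO)^2 / ([NO₃⁻]^2·[H⁺]^2·P(H₂)^3); log Q = 13.643.
E = E° − (0.0592/n) log Q = +0.95 − (0.0592/6)(13.643) = +0.815 V.

+0.815 V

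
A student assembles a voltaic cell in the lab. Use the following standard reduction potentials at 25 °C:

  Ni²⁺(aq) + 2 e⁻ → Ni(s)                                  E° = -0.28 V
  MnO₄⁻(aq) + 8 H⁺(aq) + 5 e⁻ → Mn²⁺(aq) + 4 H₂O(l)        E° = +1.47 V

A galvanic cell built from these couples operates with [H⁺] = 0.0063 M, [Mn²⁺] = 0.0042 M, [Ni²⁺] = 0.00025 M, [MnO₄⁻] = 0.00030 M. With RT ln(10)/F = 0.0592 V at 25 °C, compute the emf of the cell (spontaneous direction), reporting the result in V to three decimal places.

MnO₄⁻/Mn²⁺ is the cathode (higher E°), Ni²⁺/Ni the anode: E°cell = +1.47 − (-0.28) = +1.75 V, n = 10.
Overall: 2 MnO₄⁻(aq) + 16 H⁺(aq) + 5 Ni(s) → 2 Mn²⁺(aq) + 8 H₂O(l) + 5 Ni²⁺(aq)
Q = [Mn²⁺]^2·[Ni²⁺]^5 / ([MnO₄⁻]^2·[H⁺]^16); log Q = 19.493.
E = E° − (0.0592/n) log Q = +1.75 − (0.0592/10)(19.493) = +1.635 V.

+1.635 V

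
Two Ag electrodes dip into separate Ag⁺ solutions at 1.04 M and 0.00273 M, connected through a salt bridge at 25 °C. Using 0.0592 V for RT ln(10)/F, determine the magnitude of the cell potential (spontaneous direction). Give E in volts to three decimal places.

For a concentration cell E°cell = 0. The 1.04 M side is the cathode (reduction is favoured where [Ag⁺] is higher).
With n = 1, E = −(0.0592/1) log([Ag⁺]ₐₙ/[Ag⁺]꜀ₐₜ) = −(0.0592/1) log(0.00273/1.04) = −(0.0592/1)(-2.581) = +0.153 V.

+0.153 V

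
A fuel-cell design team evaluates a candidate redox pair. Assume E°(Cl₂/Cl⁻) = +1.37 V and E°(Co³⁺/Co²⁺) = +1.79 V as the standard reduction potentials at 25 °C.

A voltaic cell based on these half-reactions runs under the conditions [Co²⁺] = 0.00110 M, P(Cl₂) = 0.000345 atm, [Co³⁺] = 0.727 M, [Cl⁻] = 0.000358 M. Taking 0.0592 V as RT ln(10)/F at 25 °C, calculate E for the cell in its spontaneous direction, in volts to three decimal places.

+0.485 V

Co³⁺/Co²⁺ is the cathode (higher E°), Cl₂/Cl⁻ the anode: E°cell = +1.79 − (+1.37) = +0.42 V, n = 2.
Overall: 2 Co³⁺(aq) + 2 Cl⁻(aq) → 2 Co²⁺(aq) + Cl₂(g)
Q = [Co²⁺]^2·P(Cl₂) / ([Co³⁺]^2·[Cl⁻]^2); log Q = -2.210.
E = E° − (0.0592/n) log Q = +0.42 − (0.0592/2)(-2.210) = +0.485 V.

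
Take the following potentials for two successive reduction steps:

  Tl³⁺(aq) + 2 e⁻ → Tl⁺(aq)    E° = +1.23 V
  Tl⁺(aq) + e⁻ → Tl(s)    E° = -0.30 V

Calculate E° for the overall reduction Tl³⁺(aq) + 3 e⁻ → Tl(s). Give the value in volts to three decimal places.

Adding the free-energy changes (−nFE°) of the two steps gives −n₃FE°₃ = −n₁FE°₁ − n₂FE°₂.
E°₃ = (2×+1.23 + 1×-0.30) / 3 = (+2.160) / 3 = +0.720 V.
Simply averaging or adding the two E° values would be wrong; the electron-weighted sum is required.

+0.720 V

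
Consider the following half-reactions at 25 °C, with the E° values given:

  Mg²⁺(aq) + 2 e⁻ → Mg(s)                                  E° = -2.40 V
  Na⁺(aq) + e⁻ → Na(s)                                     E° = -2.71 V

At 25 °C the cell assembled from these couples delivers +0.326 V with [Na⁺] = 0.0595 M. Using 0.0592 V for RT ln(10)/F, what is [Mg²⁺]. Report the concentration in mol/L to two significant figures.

0.012 M

Mg²⁺/Mg is the cathode, Na⁺/Na the anode: E°cell = +0.31 V, n = 2.
Overall reaction: Mg²⁺(aq) + 2 Na(s) → Mg(s) + 2 Na⁺(aq); Q = [Na⁺]^2/[Mg²⁺]^1.
From E = E° − (0.0592/n) log Q: log Q = (E° − E)·n/0.0592 = (+0.31 − (+0.326))·2/0.0592 = -0.5405.
So 1·log[Mg²⁺] = 2·log(0.0595) − log Q = -2.4510 − (-0.5405) = -1.9105; [Mg²⁺] = 10^(-1.9105) ≈ 0.012 M.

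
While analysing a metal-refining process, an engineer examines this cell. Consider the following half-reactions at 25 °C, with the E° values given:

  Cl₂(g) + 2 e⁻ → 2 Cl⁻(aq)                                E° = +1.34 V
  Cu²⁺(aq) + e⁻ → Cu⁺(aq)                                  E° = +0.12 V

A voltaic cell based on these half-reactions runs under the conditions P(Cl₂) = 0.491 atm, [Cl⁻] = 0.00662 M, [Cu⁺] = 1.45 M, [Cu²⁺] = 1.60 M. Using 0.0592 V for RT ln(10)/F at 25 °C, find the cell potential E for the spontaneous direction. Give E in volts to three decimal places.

Cl₂/Cl⁻ is the cathode (higher E°), Cu²⁺/Cu⁺ the anode: E°cell = +1.34 − (+0.12) = +1.22 V, n = 2.
Overall: Cl₂(g) + 2 Cu⁺(aq) → 2 Cl⁻(aq) + 2 Cu²⁺(aq)
Q = [Cl⁻]^2·[Cu²⁺]^2 / (P(Cl₂)·[Cu⁺]^2); log Q = -3.964.
E = E° − (0.0592/n) log Q = +1.22 − (0.0592/2)(-3.964) = +1.337 V.

+1.337 V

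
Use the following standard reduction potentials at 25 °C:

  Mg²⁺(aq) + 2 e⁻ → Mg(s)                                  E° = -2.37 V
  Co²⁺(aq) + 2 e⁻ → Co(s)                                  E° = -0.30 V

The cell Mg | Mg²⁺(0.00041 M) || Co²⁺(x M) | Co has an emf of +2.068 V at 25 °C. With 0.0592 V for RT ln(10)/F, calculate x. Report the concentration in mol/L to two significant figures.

0.00035 M

Co²⁺/Co is the cathode, Mg²⁺/Mg the anode: E°cell = +2.07 V, n = 2.
Overall reaction: Co²⁺(aq) + Mg(s) → Co(s) + Mg²⁺(aq); Q = [Mg²⁺]^1/[Co²⁺]^1.
From E = E° − (0.0592/n) log Q: log Q = (E° − E)·n/0.0592 = (+2.07 − (+2.068))·2/0.0592 = 0.0676.
So 1·log[Co²⁺] = 1·log(0.00041) − log Q = -3.3872 − (0.0676) = -3.4548; [Co²⁺] = 10^(-3.4548) ≈ 0.00035 M.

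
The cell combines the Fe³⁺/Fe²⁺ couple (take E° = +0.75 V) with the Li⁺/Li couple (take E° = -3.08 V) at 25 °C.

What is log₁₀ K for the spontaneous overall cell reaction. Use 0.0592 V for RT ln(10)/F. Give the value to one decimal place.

64.7

Cathode: Fe³⁺/Fe²⁺; anode: Li⁺/Li. E°cell = +3.83 V, n = 1.
log K = nE°cell / 0.0592 = (1)(+3.83) / 0.0592 = 64.7.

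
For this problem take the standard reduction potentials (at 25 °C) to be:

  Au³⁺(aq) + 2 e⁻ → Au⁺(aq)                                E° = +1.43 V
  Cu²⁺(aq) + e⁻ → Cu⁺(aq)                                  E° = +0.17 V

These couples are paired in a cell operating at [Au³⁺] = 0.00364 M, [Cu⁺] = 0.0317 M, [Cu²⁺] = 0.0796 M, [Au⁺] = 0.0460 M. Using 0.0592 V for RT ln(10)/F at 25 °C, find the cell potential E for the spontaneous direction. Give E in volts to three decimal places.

+1.204 V

Au³⁺/Au⁺ is the cathode (higher E°), Cu²⁺/Cu⁺ the anode: E°cell = +1.43 − (+0.17) = +1.26 V, n = 2.
Overall: Au³⁺(aq) + 2 Cu⁺(aq) → Au⁺(aq) + 2 Cu²⁺(aq)
Q = [Au⁺]·[Cu²⁺]^2 / ([Au³⁺]·[Cu⁺]^2); log Q = 1.901.
E = E° − (0.0592/n) log Q = +1.26 − (0.0592/2)(1.901) = +1.204 V.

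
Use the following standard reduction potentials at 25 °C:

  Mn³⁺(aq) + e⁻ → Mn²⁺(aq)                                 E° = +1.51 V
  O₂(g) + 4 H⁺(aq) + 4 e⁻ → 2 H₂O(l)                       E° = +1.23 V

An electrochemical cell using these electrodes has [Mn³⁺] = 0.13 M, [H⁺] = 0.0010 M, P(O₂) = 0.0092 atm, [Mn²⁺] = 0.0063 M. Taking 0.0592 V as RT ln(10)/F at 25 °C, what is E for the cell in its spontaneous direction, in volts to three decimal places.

Mn³⁺/Mn²⁺ is the cathode (higher E°), O₂/H₂O the anode: E°cell = +1.51 − (+1.23) = +0.28 V, n = 4.
Overall: 4 Mn³⁺(aq) + 2 H₂O(l) → 4 Mn²⁺(aq) + O₂(g) + 4 H⁺(aq)
Q = [Mn²⁺]^4·P(O₂)·[H⁺]^4 / ([Mn³⁺]^4); log Q = -19.295.
E = E° − (0.0592/n) log Q = +0.28 − (0.0592/4)(-19.295) = +0.566 V.

+0.566 V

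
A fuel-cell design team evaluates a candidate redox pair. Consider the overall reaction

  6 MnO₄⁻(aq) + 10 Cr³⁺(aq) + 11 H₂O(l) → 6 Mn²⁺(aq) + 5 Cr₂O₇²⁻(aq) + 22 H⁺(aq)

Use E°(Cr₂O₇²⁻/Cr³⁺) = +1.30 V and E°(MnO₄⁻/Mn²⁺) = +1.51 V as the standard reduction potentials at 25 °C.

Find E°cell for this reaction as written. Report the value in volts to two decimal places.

+0.21 V

The MnO₄⁻/Mn²⁺ couple has the higher reduction potential, so it is the cathode; Cr₂O₇²⁻/Cr³⁺ is oxidised at the anode.
E°cell = E°(cathode) − E°(anode) = (+1.51) − (+1.30) = +0.21 V.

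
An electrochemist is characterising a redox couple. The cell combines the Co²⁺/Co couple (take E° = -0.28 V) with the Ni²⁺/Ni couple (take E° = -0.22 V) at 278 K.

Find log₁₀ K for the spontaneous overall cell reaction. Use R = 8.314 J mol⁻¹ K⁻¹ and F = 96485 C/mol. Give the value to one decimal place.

2.2

Cathode: Ni²⁺/Ni; anode: Co²⁺/Co. E°cell = (-0.22) − (-0.28) = +0.06 V, with n = 2.
ΔG° = −nFE° = −RT ln K, so ln K = nFE°/(RT) = (2)(96485)(+0.06) / ((8.314)(278)) = 5.009.
log₁₀ K = 5.009 / ln 10 = 2.2.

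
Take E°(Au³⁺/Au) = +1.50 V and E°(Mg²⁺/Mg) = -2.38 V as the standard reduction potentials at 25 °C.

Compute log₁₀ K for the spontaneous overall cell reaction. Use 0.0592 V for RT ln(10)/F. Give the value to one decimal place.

Cathode: Au³⁺/Au; anode: Mg²⁺/Mg. E°cell = +3.88 V, n = 6.
log K = nE°cell / 0.0592 = (6)(+3.88) / 0.0592 = 393.2.

393.2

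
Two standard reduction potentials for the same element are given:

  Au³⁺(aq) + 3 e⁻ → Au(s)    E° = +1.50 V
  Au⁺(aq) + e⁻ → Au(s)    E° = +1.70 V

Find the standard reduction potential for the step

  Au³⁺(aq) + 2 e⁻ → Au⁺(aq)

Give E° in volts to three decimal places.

+1.400 V

Sequential free energies add, so n₃E°₃ = n₁E°₁ + n₂E°₂.
With n₃ = 3, and the known step contributing 1×(+1.70) V, the unknown satisfies 2·E° = 3×(+1.50) − 1×(+1.70) = +2.800.
E° = +2.800 / 2 = +1.400 V.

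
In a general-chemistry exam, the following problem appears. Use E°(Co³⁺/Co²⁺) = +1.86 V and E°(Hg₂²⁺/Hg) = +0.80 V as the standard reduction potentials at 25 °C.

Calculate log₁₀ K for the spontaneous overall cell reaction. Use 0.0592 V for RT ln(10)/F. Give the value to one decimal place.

Cathode: Co³⁺/Co²⁺; anode: Hg₂²⁺/Hg. E°cell = +1.06 V, n = 2.
log K = nE°cell / 0.0592 = (2)(+1.06) / 0.0592 = 35.8.

35.8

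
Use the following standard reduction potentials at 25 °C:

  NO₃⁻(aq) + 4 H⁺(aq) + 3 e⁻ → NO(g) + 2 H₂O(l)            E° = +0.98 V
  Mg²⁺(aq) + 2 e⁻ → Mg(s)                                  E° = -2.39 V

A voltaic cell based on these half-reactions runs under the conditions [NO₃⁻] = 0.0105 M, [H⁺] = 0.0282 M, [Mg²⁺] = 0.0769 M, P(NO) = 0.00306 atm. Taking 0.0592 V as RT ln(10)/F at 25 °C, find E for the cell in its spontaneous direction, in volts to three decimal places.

+3.291 V

NO₃⁻/NO is the cathode (higher E°), Mg²⁺/Mg the anode: E°cell = +0.98 − (-2.39) = +3.37 V, n = 6.
Overall: 2 NO₃⁻(aq) + 8 H⁺(aq) + 3 Mg(s) → 2 NO(g) + 4 H₂O(l) + 3 Mg²⁺(aq)
Q = P(NO)^2·[Mg²⁺]^3 / ([NO₃⁻]^2·[H⁺]^8); log Q = 7.985.
E = E° − (0.0592/n) log Q = +3.37 − (0.0592/6)(7.985) = +3.291 V.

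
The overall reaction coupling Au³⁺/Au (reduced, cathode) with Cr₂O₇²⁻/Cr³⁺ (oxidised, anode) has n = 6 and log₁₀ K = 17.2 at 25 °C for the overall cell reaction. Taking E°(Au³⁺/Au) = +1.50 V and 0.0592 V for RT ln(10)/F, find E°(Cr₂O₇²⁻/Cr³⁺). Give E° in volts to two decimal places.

E°cell = (0.0592/n)·log K = (0.0592/6)(17.2) = +0.170 V.
Since Au³⁺/Au is the cathode and Cr₂O₇²⁻/Cr³⁺ the anode, E°cell = E°(Au³⁺/Au) − E°(Cr₂O₇²⁻/Cr³⁺).
So E°(Cr₂O₇²⁻/Cr³⁺) = E°(Au³⁺/Au) − E°cell = (+1.50) − (+0.170) = +1.33 V.

+1.33 V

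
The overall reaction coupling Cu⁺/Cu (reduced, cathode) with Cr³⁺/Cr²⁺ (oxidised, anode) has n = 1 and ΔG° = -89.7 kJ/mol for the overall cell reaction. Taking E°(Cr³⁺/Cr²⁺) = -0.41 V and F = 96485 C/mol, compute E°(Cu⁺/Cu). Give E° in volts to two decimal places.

+0.52 V

E°cell = −ΔG°/(nF) = −(-89.7×10³)/((1)(96485)) = +0.930 V.
Since Cu⁺/Cu is the cathode and Cr³⁺/Cr²⁺ the anode, E°cell = E°(Cu⁺/Cu) − E°(Cr³⁺/Cr²⁺).
So E°(Cu⁺/Cu) = E°cell + E°(Cr³⁺/Cr²⁺) = +0.930 + (-0.41) = +0.52 V.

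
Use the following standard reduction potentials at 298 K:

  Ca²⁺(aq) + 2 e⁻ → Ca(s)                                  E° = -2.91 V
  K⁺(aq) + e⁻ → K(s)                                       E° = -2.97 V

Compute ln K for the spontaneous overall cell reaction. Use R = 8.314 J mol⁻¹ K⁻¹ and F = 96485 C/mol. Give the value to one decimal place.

Cathode: Ca²⁺/Ca; anode: K⁺/K. E°cell = (-2.91) − (-2.97) = +0.06 V, with n = 2.
ΔG° = −nFE° = −RT ln K, so ln K = nFE°/(RT) = (2)(96485)(+0.06) / ((8.314)(298)) = 4.673.

4.7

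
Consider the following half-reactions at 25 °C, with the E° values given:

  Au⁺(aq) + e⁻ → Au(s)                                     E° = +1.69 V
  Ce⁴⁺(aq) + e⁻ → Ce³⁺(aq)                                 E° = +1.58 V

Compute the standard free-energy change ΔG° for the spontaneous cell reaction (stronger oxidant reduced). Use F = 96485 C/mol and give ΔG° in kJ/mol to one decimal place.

Au⁺/Au (E° = +1.69 V) is the cathode; Ce⁴⁺/Ce³⁺ (E° = +1.58 V) is the anode, so E°cell = +0.11 V.
Balancing electrons gives n = 1 (lcm of 1 and 1).
ΔG° = −nFE° = −(1)(96485)(+0.11) = -10,613 J = -10.6 kJ/mol.

-10.6 kJ/mol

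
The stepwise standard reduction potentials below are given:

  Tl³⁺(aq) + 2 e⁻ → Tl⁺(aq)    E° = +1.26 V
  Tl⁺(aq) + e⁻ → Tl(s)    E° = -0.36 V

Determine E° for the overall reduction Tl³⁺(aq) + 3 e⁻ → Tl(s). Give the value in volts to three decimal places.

Since ΔG° = −nFE° is additive over sequential reductions, n₃E°₃ = n₁E°₁ + n₂E°₂.
E°₃ = (2×+1.26 + 1×-0.36) / 3 = (+2.160) / 3 = +0.720 V.
Simply averaging or adding the two E° values would be wrong; the electron-weighted sum is required.

+0.720 V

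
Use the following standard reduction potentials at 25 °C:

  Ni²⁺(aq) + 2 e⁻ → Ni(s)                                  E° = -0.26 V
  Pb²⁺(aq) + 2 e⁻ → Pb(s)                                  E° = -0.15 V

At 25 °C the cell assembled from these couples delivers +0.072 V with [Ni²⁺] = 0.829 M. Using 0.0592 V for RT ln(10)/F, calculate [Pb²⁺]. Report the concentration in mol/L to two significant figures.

0.043 M

Pb²⁺/Pb is the cathode, Ni²⁺/Ni the anode: E°cell = +0.11 V, n = 2.
Overall reaction: Pb²⁺(aq) + Ni(s) → Pb(s) + Ni²⁺(aq); Q = [Ni²⁺]^1/[Pb²⁺]^1.
From E = E° − (0.0592/n) log Q: log Q = (E° − E)·n/0.0592 = (+0.11 − (+0.072))·2/0.0592 = 1.2838.
So 1·log[Pb²⁺] = 1·log(0.829) − log Q = -0.0814 − (1.2838) = -1.3652; [Pb²⁺] = 10^(-1.3652) ≈ 0.043 M.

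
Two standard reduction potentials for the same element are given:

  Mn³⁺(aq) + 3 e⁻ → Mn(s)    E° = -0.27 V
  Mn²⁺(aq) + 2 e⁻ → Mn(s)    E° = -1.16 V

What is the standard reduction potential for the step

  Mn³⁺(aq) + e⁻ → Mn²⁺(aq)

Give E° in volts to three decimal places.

+1.510 V

Sequential free energies add, so n₃E°₃ = n₁E°₁ + n₂E°₂.
With n₃ = 3, and the known step contributing 2×(-1.16) V, the unknown satisfies 1·E° = 3×(-0.27) − 2×(-1.16) = +1.510.
E° = +1.510 / 1 = +1.510 V.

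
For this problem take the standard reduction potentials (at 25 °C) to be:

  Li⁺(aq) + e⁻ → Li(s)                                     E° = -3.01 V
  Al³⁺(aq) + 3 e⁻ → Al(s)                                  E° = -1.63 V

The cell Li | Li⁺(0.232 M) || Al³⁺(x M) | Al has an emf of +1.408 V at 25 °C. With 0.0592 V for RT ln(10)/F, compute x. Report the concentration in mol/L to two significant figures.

Al³⁺/Al is the cathode, Li⁺/Li the anode: E°cell = +1.38 V, n = 3.
Overall reaction: Al³⁺(aq) + 3 Li(s) → Al(s) + 3 Li⁺(aq); Q = [Li⁺]^3/[Al³⁺]^1.
From E = E° − (0.0592/n) log Q: log Q = (E° − E)·n/0.0592 = (+1.38 − (+1.408))·3/0.0592 = -1.4189.
So 1·log[Al³⁺] = 3·log(0.232) − log Q = -1.9035 − (-1.4189) = -0.4846; [Al³⁺] = 10^(-0.4846) ≈ 0.33 M.

0.33 M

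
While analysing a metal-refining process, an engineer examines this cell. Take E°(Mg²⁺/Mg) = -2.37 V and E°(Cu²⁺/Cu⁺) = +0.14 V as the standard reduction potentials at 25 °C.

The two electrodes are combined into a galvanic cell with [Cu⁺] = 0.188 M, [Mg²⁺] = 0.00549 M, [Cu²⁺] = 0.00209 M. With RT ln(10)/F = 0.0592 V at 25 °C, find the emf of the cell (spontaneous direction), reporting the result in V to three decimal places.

+2.461 V

Cu²⁺/Cu⁺ is the cathode (higher E°), Mg²⁺/Mg the anode: E°cell = +0.14 − (-2.37) = +2.51 V, n = 2.
Overall: 2 Cu²⁺(aq) + Mg(s) → 2 Cu⁺(aq) + Mg²⁺(aq)
Q = [Cu⁺]^2·[Mg²⁺] / ([Cu²⁺]^2); log Q = 1.648.
E = E° − (0.0592/n) log Q = +2.51 − (0.0592/2)(1.648) = +2.461 V.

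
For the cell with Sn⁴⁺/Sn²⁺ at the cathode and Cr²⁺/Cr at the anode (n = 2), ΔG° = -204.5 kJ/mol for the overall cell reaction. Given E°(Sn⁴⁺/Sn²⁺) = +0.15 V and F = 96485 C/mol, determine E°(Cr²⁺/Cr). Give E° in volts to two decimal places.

-0.91 V

E°cell = −ΔG°/(nF) = −(-204.5×10³)/((2)(96485)) = +1.060 V.
Since Sn⁴⁺/Sn²⁺ is the cathode and Cr²⁺/Cr the anode, E°cell = E°(Sn⁴⁺/Sn²⁺) − E°(Cr²⁺/Cr).
So E°(Cr²⁺/Cr) = E°(Sn⁴⁺/Sn²⁺) − E°cell = (+0.15) − (+1.060) = -0.91 V.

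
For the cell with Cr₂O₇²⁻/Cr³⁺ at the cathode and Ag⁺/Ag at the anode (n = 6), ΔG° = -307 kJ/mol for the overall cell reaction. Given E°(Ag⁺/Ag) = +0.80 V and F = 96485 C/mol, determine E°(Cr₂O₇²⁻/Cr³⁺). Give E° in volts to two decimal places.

+1.33 V

E°cell = −ΔG°/(nF) = −(-307×10³)/((6)(96485)) = +0.530 V.
Since Cr₂O₇²⁻/Cr³⁺ is the cathode and Ag⁺/Ag the anode, E°cell = E°(Cr₂O₇²⁻/Cr³⁺) − E°(Ag⁺/Ag).
So E°(Cr₂O₇²⁻/Cr³⁺) = E°cell + E°(Ag⁺/Ag) = +0.530 + (+0.80) = +1.33 V.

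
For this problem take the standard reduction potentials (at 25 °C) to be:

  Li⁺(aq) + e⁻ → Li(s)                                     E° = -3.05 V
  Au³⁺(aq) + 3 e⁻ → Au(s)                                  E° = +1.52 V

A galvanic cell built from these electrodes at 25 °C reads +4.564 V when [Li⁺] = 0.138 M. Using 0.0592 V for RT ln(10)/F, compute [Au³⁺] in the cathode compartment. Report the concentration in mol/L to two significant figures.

Au³⁺/Au is the cathode, Li⁺/Li the anode: E°cell = +4.57 V, n = 3.
Overall reaction: Au³⁺(aq) + 3 Li(s) → Au(s) + 3 Li⁺(aq); Q = [Li⁺]^3/[Au³⁺]^1.
From E = E° − (0.0592/n) log Q: log Q = (E° − E)·n/0.0592 = (+4.57 − (+4.564))·3/0.0592 = 0.3041.
So 1·log[Au³⁺] = 3·log(0.138) − log Q = -2.5804 − (0.3041) = -2.8845; [Au³⁺] = 10^(-2.8845) ≈ 0.0013 M.

0.0013 M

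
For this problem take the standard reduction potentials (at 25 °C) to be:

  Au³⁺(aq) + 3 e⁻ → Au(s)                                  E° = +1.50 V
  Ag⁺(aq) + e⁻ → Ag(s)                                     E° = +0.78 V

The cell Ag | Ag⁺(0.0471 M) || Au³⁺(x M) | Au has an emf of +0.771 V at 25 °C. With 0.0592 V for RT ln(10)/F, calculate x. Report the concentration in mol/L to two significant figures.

Au³⁺/Au is the cathode, Ag⁺/Ag the anode: E°cell = +0.72 V, n = 3.
Overall reaction: Au³⁺(aq) + 3 Ag(s) → Au(s) + 3 Ag⁺(aq); Q = [Ag⁺]^3/[Au³⁺]^1.
From E = E° − (0.0592/n) log Q: log Q = (E° − E)·n/0.0592 = (+0.72 − (+0.771))·3/0.0592 = -2.5845.
So 1·log[Au³⁺] = 3·log(0.0471) − log Q = -3.9809 − (-2.5845) = -1.3964; [Au³⁺] = 10^(-1.3964) ≈ 0.040 M.

0.040 M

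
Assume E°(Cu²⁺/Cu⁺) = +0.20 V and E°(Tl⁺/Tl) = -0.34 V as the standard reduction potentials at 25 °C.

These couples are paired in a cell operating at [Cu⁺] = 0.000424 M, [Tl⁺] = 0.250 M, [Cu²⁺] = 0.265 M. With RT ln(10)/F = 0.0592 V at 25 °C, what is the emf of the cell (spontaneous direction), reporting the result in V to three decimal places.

Cu²⁺/Cu⁺ is the cathode (higher E°), Tl⁺/Tl the anode: E°cell = +0.20 − (-0.34) = +0.54 V, n = 1.
Overall: Cu²⁺(aq) + Tl(s) → Cu⁺(aq) + Tl⁺(aq)
Q = [Cu⁺]·[Tl⁺] / ([Cu²⁺]); log Q = -3.398.
E = E° − (0.0592/n) log Q = +0.54 − (0.0592/1)(-3.398) = +0.741 V.

+0.741 V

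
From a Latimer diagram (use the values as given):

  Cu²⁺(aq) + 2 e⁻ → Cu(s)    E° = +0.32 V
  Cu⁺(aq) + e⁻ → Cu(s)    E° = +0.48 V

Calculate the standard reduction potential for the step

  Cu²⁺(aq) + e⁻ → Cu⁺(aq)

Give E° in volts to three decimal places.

+0.160 V

Sequential free energies add, so n₃E°₃ = n₁E°₁ + n₂E°₂.
With n₃ = 2, and the known step contributing 1×(+0.48) V, the unknown satisfies 1·E° = 2×(+0.32) − 1×(+0.48) = +0.160.
E° = +0.160 / 1 = +0.160 V.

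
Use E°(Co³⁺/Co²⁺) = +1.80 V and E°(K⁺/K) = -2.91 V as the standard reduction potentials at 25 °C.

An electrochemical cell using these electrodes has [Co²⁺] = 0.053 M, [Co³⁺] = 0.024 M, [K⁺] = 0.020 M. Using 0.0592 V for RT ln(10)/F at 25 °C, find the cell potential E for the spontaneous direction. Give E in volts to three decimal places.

+4.790 V

Co³⁺/Co²⁺ is the cathode (higher E°), K⁺/K the anode: E°cell = +1.80 − (-2.91) = +4.71 V, n = 1.
Overall: Co³⁺(aq) + K(s) → Co²⁺(aq) + K⁺(aq)
Q = [Co²⁺]·[K⁺] / ([Co³⁺]); log Q = -1.355.
E = E° − (0.0592/n) log Q = +4.71 − (0.0592/1)(-1.355) = +4.790 V.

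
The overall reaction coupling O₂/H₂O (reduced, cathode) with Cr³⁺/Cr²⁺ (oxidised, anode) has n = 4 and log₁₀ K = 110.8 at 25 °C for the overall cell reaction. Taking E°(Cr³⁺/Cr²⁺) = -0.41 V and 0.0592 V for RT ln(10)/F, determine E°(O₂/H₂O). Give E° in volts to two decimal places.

E°cell = (0.0592/n)·log K = (0.0592/4)(110.8) = +1.640 V.
Since O₂/H₂O is the cathode and Cr³⁺/Cr²⁺ the anode, E°cell = E°(O₂/H₂O) − E°(Cr³⁺/Cr²⁺).
So E°(O₂/H₂O) = E°cell + E°(Cr³⁺/Cr²⁺) = +1.640 + (-0.41) = +1.23 V.

+1.23 V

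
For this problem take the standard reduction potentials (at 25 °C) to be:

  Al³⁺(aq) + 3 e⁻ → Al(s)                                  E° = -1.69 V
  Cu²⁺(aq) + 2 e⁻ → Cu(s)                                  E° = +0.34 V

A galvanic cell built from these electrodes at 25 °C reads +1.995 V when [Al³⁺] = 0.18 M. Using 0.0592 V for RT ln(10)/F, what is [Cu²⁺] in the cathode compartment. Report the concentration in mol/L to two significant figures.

0.021 M

Cu²⁺/Cu is the cathode, Al³⁺/Al the anode: E°cell = +2.03 V, n = 6.
Overall reaction: 3 Cu²⁺(aq) + 2 Al(s) → 3 Cu(s) + 2 Al³⁺(aq); Q = [Al³⁺]^2/[Cu²⁺]^3.
From E = E° − (0.0592/n) log Q: log Q = (E° − E)·n/0.0592 = (+2.03 − (+1.995))·6/0.0592 = 3.5473.
So 3·log[Cu²⁺] = 2·log(0.18) − log Q = -1.4895 − (3.5473) = -5.0368; log[Cu²⁺] = -5.0368 / 3 = -1.6789; [Cu²⁺] = 10^(-1.6789) ≈ 0.021 M.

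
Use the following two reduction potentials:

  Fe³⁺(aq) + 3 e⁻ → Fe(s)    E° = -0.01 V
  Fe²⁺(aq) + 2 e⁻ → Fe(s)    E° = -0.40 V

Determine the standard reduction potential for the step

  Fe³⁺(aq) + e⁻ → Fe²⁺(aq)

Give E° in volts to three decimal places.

+0.770 V

Sequential free energies add, so n₃E°₃ = n₁E°₁ + n₂E°₂.
With n₃ = 3, and the known step contributing 2×(-0.40) V, the unknown satisfies 1·E° = 3×(-0.01) − 2×(-0.40) = +0.770.
E° = +0.770 / 1 = +0.770 V.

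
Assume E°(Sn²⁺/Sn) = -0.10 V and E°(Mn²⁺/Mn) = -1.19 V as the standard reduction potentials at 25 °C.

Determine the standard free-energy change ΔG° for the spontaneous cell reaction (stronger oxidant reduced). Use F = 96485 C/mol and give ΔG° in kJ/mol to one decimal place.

-210.3 kJ/mol

Sn²⁺/Sn (E° = -0.10 V) is the cathode; Mn²⁺/Mn (E° = -1.19 V) is the anode, so E°cell = +1.09 V.
Balancing electrons gives n = 2 (lcm of 2 and 2).
ΔG° = −nFE° = −(2)(96485)(+1.09) = -210,337 J = -210.3 kJ/mol.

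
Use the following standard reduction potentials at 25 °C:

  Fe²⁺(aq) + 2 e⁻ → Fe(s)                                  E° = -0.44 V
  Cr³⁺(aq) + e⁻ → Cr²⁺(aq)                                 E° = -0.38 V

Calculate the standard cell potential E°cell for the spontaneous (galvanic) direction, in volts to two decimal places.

The Cr³⁺/Cr²⁺ couple has the higher reduction potential, so it is the cathode; Fe²⁺/Fe is oxidised at the anode.
E°cell = E°(cathode) − E°(anode) = (-0.38) − (-0.44) = +0.06 V.

+0.06 V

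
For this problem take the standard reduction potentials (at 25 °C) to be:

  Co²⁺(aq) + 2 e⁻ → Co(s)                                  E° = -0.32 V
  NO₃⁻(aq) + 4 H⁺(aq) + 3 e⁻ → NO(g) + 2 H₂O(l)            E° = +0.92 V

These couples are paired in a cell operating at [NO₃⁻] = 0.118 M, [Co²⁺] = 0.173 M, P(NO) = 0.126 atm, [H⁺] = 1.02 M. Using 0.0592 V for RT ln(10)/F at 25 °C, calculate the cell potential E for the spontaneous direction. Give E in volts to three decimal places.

NO₃⁻/NO is the cathode (higher E°), Co²⁺/Co the anode: E°cell = +0.92 − (-0.32) = +1.24 V, n = 6.
Overall: 2 NO₃⁻(aq) + 8 H⁺(aq) + 3 Co(s) → 2 NO(g) + 4 H₂O(l) + 3 Co²⁺(aq)
Q = P(NO)^2·[Co²⁺]^3 / ([NO₃⁻]^2·[H⁺]^8); log Q = -2.298.
E = E° − (0.0592/n) log Q = +1.24 − (0.0592/6)(-2.298) = +1.263 V.

+1.263 V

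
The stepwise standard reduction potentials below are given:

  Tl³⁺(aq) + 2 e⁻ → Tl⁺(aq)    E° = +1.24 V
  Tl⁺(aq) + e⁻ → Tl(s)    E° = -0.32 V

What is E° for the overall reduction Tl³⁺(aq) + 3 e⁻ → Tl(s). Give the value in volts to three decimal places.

+0.720 V

Adding the free-energy changes (−nFE°) of the two steps gives −n₃FE°₃ = −n₁FE°₁ − n₂FE°₂.
E°₃ = (2×+1.24 + 1×-0.32) / 3 = (+2.160) / 3 = +0.720 V.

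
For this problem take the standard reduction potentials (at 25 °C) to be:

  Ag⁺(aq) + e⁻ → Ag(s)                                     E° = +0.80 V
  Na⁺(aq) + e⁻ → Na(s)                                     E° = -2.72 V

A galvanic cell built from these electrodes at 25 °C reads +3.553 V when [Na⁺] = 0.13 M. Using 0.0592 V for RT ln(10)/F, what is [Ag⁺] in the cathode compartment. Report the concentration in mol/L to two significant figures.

Ag⁺/Ag is the cathode, Na⁺/Na the anode: E°cell = +3.52 V, n = 1.
Overall reaction: Ag⁺(aq) + Na(s) → Ag(s) + Na⁺(aq); Q = [Na⁺]^1/[Ag⁺]^1.
From E = E° − (0.0592/n) log Q: log Q = (E° − E)·n/0.0592 = (+3.52 − (+3.553))·1/0.0592 = -0.5574.
So 1·log[Ag⁺] = 1·log(0.13) − log Q = -0.8861 − (-0.5574) = -0.3287; [Ag⁺] = 10^(-0.3287) ≈ 0.47 M.

0.47 M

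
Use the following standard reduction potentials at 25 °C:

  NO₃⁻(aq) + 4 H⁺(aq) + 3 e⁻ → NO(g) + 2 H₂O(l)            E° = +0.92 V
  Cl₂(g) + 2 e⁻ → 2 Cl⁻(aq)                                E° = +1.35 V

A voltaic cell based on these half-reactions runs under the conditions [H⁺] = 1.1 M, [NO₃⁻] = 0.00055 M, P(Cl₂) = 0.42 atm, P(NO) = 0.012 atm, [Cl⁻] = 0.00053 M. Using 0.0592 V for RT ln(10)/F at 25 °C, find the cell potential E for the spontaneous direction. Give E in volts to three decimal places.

+0.636 V

Cl₂/Cl⁻ is the cathode (higher E°), NO₃⁻/NO the anode: E°cell = +1.35 − (+0.92) = +0.43 V, n = 6.
Overall: 3 Cl₂(g) + 2 NO(g) + 4 H₂O(l) → 6 Cl⁻(aq) + 2 NO₃⁻(aq) + 8 H⁺(aq)
Q = [Cl⁻]^6·[NO₃⁻]^2·[H⁺]^8 / (P(Cl₂)^3·P(NO)^2); log Q = -20.871.
E = E° − (0.0592/n) log Q = +0.43 − (0.0592/6)(-20.871) = +0.636 V.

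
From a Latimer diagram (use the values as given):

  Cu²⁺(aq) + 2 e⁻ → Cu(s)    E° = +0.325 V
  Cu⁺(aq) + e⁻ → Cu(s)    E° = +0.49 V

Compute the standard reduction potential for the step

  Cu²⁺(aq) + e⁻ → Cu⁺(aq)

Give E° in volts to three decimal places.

+0.160 V

Sequential free energies add, so n₃E°₃ = n₁E°₁ + n₂E°₂.
With n₃ = 2, and the known step contributing 1×(+0.49) V, the unknown satisfies 1·E° = 2×(+0.325) − 1×(+0.49) = +0.160.
E° = +0.160 / 1 = +0.160 V.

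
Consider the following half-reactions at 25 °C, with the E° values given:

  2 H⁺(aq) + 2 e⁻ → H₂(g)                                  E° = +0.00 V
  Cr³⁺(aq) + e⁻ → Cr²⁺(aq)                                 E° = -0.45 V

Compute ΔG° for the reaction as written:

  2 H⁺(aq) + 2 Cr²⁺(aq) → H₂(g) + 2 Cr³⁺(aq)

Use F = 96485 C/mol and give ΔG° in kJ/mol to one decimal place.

-86.8 kJ/mol

As written, H⁺/H₂ is reduced (cathode) and Cr³⁺/Cr²⁺ is oxidised (anode), so E°cell = (+0.00) − (-0.45) = +0.45 V.
Balancing electrons gives n = 2.
ΔG° = −nFE° = −(2)(96485)(+0.45) = -86,836 J = -86.8 kJ/mol.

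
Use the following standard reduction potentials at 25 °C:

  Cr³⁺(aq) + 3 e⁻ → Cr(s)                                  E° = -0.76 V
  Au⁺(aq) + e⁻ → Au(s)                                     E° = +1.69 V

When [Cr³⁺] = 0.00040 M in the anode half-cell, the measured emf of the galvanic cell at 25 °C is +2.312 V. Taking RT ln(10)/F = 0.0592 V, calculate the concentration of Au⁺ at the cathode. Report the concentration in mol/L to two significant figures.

0.00034 M

Au⁺/Au is the cathode, Cr³⁺/Cr the anode: E°cell = +2.45 V, n = 3.
Overall reaction: 3 Au⁺(aq) + Cr(s) → 3 Au(s) + Cr³⁺(aq); Q = [Cr³⁺]^1/[Au⁺]^3.
From E = E° − (0.0592/n) log Q: log Q = (E° − E)·n/0.0592 = (+2.45 − (+2.312))·3/0.0592 = 6.9932.
So 3·log[Au⁺] = 1·log(0.0004) − log Q = -3.3979 − (6.9932) = -10.3911; log[Au⁺] = -10.3911 / 3 = -3.4637; [Au⁺] = 10^(-3.4637) ≈ 0.00034 M.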